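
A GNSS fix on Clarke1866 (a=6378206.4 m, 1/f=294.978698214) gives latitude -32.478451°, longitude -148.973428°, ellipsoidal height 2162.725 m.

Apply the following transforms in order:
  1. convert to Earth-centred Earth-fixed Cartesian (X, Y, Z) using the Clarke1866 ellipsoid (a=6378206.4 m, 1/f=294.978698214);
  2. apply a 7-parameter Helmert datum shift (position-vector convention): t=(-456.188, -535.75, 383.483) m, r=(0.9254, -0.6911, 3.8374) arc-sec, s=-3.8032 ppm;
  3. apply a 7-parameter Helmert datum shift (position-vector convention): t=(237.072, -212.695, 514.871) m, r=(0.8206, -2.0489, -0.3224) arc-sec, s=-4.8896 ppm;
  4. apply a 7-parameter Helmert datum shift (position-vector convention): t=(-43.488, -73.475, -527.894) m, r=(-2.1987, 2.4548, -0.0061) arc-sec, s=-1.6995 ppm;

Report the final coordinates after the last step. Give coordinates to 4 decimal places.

start: φ=-32.478451°, λ=-148.973428°, h=2162.725 m
→ ECEF (a=6378206.400, f=1/294.978698214): X=-4616869.6010, Y=-2777010.1300, Z=-3406287.7749
→ Helmert 7p (PV): X=-4617245.1533, Y=-2777605.9294, Z=-3405919.2650
→ Helmert 7p (PV): X=-4616956.0143, Y=-2777784.2761, Z=-3405444.6553
→ Helmert 7p (PV): X=-4617032.2667, Y=-2777889.1944, Z=-3405882.2044

X=-4617032.2667 m, Y=-2777889.1944 m, Z=-3405882.2044 m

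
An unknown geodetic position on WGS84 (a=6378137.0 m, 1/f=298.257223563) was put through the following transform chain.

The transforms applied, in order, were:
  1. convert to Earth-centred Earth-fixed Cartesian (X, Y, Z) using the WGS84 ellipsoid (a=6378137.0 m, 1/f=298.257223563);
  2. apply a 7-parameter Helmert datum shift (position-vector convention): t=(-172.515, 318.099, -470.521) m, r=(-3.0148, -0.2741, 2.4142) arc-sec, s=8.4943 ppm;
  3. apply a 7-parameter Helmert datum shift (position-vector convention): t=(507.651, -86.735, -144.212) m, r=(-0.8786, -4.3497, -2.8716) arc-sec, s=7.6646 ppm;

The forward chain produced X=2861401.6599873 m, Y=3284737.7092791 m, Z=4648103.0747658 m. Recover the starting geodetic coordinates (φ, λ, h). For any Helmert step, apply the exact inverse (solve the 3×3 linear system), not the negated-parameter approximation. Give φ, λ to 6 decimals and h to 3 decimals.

start: X=2861401.6600, Y=3284737.7093, Z=4648103.0748 m
→ Helmert⁻¹: X=2860924.3708, Y=3284819.2979, Z=4648165.3210
→ Helmert⁻¹: X=2861117.2020, Y=3284371.8668, Z=4648640.5583
→ geod (Bowring, a=6378137.000): φ=47.05449400°, λ=48.93987700°, h=3751.6470 m

φ=47.054494°, λ=48.939877°, h=3751.647 m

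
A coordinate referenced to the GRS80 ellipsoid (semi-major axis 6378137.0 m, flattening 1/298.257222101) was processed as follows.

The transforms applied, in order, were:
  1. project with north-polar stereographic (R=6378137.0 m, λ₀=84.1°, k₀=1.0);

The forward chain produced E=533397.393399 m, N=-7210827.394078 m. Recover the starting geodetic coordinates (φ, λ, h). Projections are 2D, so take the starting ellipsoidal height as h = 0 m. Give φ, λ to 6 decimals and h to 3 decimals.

φ=30.909018°, λ=88.330563°, h=0.000 m

start: E=533397.3934, N=-7210827.3941 m
→ stereo⁻¹: φ=30.90901800°, λ=88.33056300°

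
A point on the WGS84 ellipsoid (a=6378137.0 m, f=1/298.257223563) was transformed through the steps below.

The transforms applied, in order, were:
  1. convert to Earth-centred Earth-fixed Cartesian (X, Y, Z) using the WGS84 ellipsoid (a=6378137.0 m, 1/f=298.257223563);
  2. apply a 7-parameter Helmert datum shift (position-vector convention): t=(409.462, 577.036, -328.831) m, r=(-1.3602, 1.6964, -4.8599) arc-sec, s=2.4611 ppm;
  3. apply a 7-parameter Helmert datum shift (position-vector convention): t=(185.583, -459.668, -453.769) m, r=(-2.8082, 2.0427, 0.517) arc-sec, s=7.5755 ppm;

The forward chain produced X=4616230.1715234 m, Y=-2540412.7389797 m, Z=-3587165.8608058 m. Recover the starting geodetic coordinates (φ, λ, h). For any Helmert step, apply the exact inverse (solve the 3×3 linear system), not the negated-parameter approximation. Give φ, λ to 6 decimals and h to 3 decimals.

φ=-34.422186°, λ=-28.826954°, h=2016.898 m

start: X=4616230.1715, Y=-2540412.7390, Z=-3587165.8608 m
→ Helmert⁻¹: X=4616038.7736, Y=-2539896.5688, Z=-3586673.7864
→ Helmert⁻¹: X=4615707.3013, Y=-2540334.9500, Z=-3586314.9198
→ geod (Bowring, a=6378137.000): φ=-34.42218600°, λ=-28.82695400°, h=2016.8980 m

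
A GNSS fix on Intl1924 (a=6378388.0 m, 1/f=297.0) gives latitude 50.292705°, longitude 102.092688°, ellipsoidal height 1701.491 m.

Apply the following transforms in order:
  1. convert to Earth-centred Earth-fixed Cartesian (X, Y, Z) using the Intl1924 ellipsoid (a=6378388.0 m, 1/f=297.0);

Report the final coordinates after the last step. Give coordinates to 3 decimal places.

X=-855604.388 m, Y=3993524.376 m, Z=4885056.328 m

start: φ=50.292705°, λ=102.092688°, h=1701.491 m
→ ECEF (a=6378388.000, f=1/297.0): X=-855604.3875, Y=3993524.3760, Z=4885056.3285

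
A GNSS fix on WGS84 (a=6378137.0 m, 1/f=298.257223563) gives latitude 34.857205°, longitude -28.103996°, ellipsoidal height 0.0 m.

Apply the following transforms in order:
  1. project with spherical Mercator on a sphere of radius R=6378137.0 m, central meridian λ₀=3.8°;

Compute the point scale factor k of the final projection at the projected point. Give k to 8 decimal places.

1.21865172

start: φ=34.857205°, λ=-28.103996°, h=0.000 m
→ into merc (λ₀=3.8°): φ=34.85720500°, λ−λ₀=-31.90399600°
scale k = 1.21865172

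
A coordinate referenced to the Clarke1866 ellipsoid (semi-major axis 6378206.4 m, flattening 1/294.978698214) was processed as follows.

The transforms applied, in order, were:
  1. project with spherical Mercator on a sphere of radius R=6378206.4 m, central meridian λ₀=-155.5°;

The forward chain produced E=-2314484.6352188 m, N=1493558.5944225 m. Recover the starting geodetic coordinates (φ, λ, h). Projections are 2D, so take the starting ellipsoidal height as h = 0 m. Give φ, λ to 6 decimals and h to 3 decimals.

start: E=-2314484.6352, N=1493558.5944 m
→ merc⁻¹: φ=13.29575900°, λ=-176.29114300°

φ=13.295759°, λ=-176.291143°, h=0.000 m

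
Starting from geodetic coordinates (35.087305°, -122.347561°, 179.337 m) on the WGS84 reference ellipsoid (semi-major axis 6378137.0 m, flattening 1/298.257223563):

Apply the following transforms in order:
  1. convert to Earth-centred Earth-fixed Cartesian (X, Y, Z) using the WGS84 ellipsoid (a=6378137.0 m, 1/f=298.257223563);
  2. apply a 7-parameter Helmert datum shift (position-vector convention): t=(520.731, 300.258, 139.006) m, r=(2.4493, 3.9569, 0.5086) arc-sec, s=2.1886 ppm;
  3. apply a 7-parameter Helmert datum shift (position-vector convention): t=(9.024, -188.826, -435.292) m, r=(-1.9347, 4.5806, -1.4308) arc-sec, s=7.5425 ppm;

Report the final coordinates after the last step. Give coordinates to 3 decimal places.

start: φ=35.087305°, λ=-122.347561°, h=179.337 m
→ ECEF (a=6378137.000, f=1/298.257223563): X=-2795662.6158, Y=-4414184.1035, Z=3645899.8519
→ Helmert 7p (PV): X=-2795067.1774, Y=-4413943.6934, Z=3646048.0517
→ Helmert 7p (PV): X=-2795028.8839, Y=-4414112.2237, Z=3645743.7334

X=-2795028.884 m, Y=-4414112.224 m, Z=3645743.733 m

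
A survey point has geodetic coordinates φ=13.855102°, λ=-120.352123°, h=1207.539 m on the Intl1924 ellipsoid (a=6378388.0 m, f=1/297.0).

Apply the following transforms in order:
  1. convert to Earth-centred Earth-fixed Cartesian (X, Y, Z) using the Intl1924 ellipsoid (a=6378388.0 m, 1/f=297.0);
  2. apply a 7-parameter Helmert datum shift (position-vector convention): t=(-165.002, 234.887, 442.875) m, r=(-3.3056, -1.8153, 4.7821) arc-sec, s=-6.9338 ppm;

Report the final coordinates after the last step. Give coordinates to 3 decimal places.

X=-3130532.602 m, Y=-5345814.243 m, Z=1518219.193 m

start: φ=13.855102°, λ=-120.352123°, h=1207.539 m
→ ECEF (a=6378388.000, f=1/297.0): X=-3130499.8926, Y=-5346037.9432, Z=1517728.7178
→ Helmert 7p (PV): X=-3130532.6024, Y=-5345814.2428, Z=1518219.1934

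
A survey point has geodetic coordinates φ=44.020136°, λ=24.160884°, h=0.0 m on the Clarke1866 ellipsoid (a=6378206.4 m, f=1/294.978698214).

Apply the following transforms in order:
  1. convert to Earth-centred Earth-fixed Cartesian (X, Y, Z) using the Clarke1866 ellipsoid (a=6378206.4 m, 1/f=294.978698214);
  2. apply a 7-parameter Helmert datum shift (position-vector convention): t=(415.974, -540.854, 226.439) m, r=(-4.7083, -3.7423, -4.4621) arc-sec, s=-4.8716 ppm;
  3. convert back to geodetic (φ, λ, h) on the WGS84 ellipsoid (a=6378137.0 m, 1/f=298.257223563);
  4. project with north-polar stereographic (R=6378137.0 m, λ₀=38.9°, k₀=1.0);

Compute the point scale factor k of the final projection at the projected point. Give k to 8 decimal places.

start: φ=44.020136°, λ=24.160884°, h=0.000 m
→ ECEF (a=6378206.400, f=1/294.978698214): X=4191614.2363, Y=1880347.5765, Z=4409498.3275
→ Helmert 7p (PV): X=4191970.4656, Y=1879807.5388, Z=4409736.4125
→ geod (Bowring, a=6378137.000): φ=44.01888656°, λ=24.15292055°, h=194.9688 m
→ into stereo (λ₀=38.9°): φ=44.01888656°, λ−λ₀=-14.74707945°
scale k = 1.18001379

1.18001379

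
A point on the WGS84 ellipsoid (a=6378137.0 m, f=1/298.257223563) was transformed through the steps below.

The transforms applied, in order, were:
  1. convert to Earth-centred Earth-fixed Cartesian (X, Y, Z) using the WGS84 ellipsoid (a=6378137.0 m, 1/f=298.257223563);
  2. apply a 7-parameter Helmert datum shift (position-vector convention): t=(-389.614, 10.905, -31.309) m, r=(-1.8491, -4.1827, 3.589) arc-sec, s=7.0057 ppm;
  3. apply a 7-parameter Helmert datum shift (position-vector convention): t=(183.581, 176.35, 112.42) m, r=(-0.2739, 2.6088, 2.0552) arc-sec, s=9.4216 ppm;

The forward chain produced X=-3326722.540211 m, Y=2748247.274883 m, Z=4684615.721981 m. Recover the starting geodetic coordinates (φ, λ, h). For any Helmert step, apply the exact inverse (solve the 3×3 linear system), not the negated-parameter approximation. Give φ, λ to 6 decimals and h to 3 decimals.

φ=47.544986°, λ=140.438258°, h=2217.373 m

start: X=-3326722.5402, Y=2748247.2749, Z=4684615.7220 m
→ Helmert⁻¹: X=-3326906.6429, Y=2748071.9624, Z=4684420.7379
→ Helmert⁻¹: X=-3326350.9145, Y=2748057.6886, Z=4684511.3175
→ geod (Bowring, a=6378137.000): φ=47.54498600°, λ=140.43825800°, h=2217.3730 m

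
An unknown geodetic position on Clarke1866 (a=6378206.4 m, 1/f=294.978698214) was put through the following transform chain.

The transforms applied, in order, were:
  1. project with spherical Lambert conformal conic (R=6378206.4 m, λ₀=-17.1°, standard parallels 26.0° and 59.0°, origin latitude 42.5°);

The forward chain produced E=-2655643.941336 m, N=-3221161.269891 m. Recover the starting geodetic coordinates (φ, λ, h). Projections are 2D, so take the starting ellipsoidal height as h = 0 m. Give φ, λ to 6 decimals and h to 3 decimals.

φ=10.688371°, λ=-39.225879°, h=0.000 m

start: E=-2655643.9413, N=-3221161.2699 m
→ lcc⁻¹: φ=10.68837100°, λ=-39.22587900°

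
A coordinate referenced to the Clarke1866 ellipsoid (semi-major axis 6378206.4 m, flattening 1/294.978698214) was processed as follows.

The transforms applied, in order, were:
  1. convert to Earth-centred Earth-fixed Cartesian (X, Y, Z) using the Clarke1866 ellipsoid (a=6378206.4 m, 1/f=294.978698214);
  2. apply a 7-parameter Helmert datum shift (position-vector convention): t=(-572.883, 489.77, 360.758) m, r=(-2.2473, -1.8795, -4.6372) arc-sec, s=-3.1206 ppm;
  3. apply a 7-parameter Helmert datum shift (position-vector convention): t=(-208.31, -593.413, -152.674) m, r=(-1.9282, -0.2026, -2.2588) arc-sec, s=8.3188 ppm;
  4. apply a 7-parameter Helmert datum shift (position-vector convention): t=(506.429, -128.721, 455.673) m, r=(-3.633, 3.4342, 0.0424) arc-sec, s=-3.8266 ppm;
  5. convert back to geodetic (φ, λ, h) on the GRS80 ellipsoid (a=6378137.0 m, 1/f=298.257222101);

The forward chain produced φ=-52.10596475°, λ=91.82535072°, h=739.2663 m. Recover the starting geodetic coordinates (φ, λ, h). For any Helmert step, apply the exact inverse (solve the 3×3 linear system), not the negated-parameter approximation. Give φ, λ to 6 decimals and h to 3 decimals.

φ=-52.107965°, λ=91.822572°, h=1469.410 m

start: φ=-52.105965°, λ=91.825351°, h=739.266 m
→ ECEF (a=6378137.000, f=1/298.257222101): X=-125058.5627, Y=3924124.5093, Z=-5010637.1115
→ Helmert⁻¹: X=-125481.2342, Y=3924356.5337, Z=-5011044.9285
→ Helmert⁻¹: X=-125319.7861, Y=3924962.7657, Z=-5010813.7558
→ Helmert⁻¹: X=-124881.1849, Y=3924537.0324, Z=-5011146.2552
→ geod (Bowring, a=6378206.400): φ=-52.10796500°, λ=91.82257200°, h=1469.4100 m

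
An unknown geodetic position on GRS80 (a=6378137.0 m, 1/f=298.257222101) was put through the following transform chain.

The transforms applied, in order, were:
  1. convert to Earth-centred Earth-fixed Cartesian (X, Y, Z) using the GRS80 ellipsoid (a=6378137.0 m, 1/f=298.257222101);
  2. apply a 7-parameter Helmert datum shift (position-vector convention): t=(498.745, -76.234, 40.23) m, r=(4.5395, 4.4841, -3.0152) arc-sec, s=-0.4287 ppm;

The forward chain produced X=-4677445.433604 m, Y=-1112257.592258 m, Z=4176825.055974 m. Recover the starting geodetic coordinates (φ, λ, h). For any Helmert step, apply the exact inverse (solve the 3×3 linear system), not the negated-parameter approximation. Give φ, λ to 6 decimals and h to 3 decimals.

start: X=-4677445.4336, Y=-1112257.5923, Z=4176825.0560 m
→ Helmert⁻¹: X=-4678020.7261, Y=-1112158.2973, Z=4176709.3951
→ geod (Bowring, a=6378137.000): φ=41.16906000°, λ=-166.62670000°, h=204.5890 m

φ=41.169060°, λ=-166.626700°, h=204.589 m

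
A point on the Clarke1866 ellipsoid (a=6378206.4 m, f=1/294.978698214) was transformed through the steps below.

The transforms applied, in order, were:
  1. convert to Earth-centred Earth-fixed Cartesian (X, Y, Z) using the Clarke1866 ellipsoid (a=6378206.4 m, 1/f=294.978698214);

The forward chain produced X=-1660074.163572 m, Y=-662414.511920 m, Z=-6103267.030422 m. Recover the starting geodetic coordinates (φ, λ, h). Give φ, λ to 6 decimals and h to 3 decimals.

start: X=-1660074.1636, Y=-662414.5119, Z=-6103267.0304 m
→ geod (Bowring, a=6378206.400): φ=-73.78184900°, λ=-158.24666300°, h=1315.9070 m

φ=-73.781849°, λ=-158.246663°, h=1315.907 m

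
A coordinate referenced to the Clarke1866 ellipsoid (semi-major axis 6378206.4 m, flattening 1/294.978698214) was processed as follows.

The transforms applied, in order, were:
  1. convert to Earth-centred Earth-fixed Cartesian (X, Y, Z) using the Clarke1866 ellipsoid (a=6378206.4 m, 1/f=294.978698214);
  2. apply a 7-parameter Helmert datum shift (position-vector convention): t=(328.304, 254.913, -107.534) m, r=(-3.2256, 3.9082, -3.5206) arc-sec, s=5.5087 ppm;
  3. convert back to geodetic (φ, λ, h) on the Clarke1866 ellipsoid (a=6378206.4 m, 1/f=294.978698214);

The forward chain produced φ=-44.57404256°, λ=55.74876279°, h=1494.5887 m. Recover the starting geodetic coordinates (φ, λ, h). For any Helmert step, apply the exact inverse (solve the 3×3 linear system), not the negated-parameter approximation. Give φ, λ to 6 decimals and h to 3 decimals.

start: φ=-44.574043°, λ=55.748763°, h=1494.589 m
→ ECEF (a=6378206.400, f=1/294.978698214): X=2562045.3788, Y=3762692.9811, Z=-4454599.0526
→ Helmert⁻¹: X=2561723.1418, Y=3762530.7244, Z=-4454359.6031
→ geod (Bowring, a=6378206.400): φ=-44.57450000°, λ=55.75096600°, h=1101.8080 m

φ=-44.574500°, λ=55.750966°, h=1101.808 m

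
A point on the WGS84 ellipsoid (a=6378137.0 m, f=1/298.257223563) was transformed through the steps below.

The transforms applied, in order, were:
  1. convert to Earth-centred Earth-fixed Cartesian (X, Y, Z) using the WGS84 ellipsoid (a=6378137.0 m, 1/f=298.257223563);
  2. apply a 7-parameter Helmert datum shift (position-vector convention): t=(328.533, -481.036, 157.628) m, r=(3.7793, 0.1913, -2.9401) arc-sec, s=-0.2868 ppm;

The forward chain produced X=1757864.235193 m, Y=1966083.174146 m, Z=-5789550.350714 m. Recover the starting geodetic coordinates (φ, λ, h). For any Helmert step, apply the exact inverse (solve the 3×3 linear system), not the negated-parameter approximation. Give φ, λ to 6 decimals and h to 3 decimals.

φ=-65.654101°, λ=48.211755°, h=1745.575 m

start: X=1757864.2352, Y=1966083.1741, Z=-5789550.3507 m
→ Helmert⁻¹: X=1757513.5457, Y=1966483.7428, Z=-5789744.0402
→ geod (Bowring, a=6378137.000): φ=-65.65410100°, λ=48.21175500°, h=1745.5750 m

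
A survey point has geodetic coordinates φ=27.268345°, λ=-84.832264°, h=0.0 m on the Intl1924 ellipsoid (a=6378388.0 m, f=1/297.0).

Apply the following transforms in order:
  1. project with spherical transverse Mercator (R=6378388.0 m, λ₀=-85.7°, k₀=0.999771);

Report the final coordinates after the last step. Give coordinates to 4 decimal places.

start: φ=27.268345°, λ=-84.832264°, h=0.000 m
→ tm (R=6378388.0, λ₀=-85.7°): E=85846.8915, N=3035220.4297

E=85846.8915 m, N=3035220.4297 m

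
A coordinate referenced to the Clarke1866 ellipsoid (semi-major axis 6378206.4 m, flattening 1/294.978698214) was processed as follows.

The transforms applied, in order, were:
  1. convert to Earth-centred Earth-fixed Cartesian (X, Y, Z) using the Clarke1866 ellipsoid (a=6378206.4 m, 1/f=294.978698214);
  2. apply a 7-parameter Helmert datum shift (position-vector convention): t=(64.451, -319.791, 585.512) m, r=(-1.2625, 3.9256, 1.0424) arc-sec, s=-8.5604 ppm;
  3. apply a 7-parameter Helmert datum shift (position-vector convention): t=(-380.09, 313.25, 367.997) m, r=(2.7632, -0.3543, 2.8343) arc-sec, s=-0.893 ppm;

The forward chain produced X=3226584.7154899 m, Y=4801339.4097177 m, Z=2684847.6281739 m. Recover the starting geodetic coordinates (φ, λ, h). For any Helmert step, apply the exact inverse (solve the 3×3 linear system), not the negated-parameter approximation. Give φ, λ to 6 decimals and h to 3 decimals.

φ=25.037642°, λ=56.095058°, h=2932.472 m

start: X=3226584.7155, Y=4801339.4097, Z=2684847.6282 m
→ Helmert⁻¹: X=3227038.2694, Y=4801022.0654, Z=2684412.1691
→ Helmert⁻¹: X=3226974.6270, Y=4801350.2223, Z=2683940.4352
→ geod (Bowring, a=6378206.400): φ=25.03764200°, λ=56.09505800°, h=2932.4720 m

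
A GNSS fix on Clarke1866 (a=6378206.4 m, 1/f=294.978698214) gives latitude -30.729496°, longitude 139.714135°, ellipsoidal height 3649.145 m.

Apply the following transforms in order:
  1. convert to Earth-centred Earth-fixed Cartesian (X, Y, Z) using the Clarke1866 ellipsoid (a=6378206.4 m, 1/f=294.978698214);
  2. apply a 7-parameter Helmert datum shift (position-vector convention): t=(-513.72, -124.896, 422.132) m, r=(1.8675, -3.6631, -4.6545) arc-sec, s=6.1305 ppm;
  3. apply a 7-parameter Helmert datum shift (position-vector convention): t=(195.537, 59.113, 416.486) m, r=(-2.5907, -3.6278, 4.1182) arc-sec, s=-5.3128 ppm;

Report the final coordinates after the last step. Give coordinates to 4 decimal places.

X=-4188600.4818 m, Y=3550184.3674 m, Z=-3241164.3299 m

start: φ=-30.729496°, λ=139.714135°, h=3649.145 m
→ ECEF (a=6378206.400, f=1/294.978698214): X=-4188402.6913, Y=3550247.7260, Z=-3241839.7918
→ Helmert 7p (PV): X=-4188804.4013, Y=3550268.4608, Z=-3241479.7733
→ Helmert 7p (PV): X=-4188600.4818, Y=3550184.3674, Z=-3241164.3299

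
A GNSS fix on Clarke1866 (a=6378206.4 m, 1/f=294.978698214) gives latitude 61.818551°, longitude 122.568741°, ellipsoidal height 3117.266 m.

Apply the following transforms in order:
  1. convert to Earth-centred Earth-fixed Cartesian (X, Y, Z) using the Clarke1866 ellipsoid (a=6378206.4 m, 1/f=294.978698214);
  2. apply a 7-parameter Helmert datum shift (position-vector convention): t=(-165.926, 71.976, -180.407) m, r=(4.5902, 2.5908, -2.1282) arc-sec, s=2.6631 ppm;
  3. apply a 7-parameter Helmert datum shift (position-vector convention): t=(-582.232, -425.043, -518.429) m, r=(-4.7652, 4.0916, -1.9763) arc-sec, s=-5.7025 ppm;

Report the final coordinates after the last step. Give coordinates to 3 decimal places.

start: φ=61.818551°, λ=122.568741°, h=3117.266 m
→ ECEF (a=6378206.400, f=1/294.978698214): X=-1626577.1083, Y=2546467.5150, Z=5601545.9648
→ Helmert 7p (PV): X=-1626650.7333, Y=2546438.3986, Z=5601457.5750
→ Helmert 7p (PV): X=-1627088.1777, Y=2546143.8260, Z=5600880.6425

X=-1627088.178 m, Y=2546143.826 m, Z=5600880.642 m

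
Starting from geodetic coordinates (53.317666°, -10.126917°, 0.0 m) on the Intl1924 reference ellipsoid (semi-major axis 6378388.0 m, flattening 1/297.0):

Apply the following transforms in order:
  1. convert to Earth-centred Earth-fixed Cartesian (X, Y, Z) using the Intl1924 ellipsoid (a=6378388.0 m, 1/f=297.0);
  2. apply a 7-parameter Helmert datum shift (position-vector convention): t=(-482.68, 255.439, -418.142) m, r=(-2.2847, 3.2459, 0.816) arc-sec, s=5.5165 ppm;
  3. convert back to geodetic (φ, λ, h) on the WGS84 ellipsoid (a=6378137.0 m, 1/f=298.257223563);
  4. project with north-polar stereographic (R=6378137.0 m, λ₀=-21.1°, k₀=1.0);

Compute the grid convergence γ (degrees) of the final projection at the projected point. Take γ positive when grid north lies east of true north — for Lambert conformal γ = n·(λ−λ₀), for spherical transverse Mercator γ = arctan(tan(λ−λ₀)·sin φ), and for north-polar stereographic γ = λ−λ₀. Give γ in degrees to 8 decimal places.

start: φ=53.317666°, λ=-10.126917°, h=0.000 m
→ ECEF (a=6378388.000, f=1/297.0): X=3759081.3019, Y=-671416.5301, Z=5091842.8551
→ Helmert 7p (PV): X=3758702.1437, Y=-671093.5234, Z=5091401.0839
→ geod (Bowring, a=6378137.000): φ=53.31760616°, λ=-10.12314583°, h=-418.8695 m
→ into stereo (λ₀=-21.1°): φ=53.31760616°, λ−λ₀=10.97685417°
convergence γ = 10.97685417°

10.97685417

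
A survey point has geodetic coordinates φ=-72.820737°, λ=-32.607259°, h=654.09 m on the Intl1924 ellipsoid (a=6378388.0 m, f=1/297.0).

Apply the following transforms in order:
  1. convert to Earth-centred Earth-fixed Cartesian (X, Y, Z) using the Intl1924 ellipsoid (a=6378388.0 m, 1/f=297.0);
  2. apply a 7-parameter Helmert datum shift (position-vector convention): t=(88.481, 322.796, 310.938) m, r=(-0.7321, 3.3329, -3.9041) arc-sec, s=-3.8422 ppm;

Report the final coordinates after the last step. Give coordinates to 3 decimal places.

X=1592016.476 m, Y=-1018168.611 m, Z=-6071820.945 m

start: φ=-72.820737°, λ=-32.607259°, h=654.090 m
→ ECEF (a=6378388.000, f=1/297.0): X=1592051.5041, Y=-1018443.6345, Z=-6072133.1035
→ Helmert 7p (PV): X=1592016.4762, Y=-1018168.6109, Z=-6071820.9452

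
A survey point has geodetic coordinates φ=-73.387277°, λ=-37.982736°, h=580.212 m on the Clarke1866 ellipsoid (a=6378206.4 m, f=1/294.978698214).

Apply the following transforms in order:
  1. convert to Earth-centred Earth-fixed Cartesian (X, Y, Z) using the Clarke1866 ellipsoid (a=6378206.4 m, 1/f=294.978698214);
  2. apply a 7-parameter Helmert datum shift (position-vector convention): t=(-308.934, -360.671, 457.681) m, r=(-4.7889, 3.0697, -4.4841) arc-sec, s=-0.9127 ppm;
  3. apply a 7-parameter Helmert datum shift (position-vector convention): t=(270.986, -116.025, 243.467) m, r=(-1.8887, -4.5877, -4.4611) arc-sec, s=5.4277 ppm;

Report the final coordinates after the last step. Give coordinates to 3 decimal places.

start: φ=-73.387277°, λ=-37.982736°, h=580.212 m
→ ECEF (a=6378206.400, f=1/294.978698214): X=1441923.0744, Y=-1125854.2618, Z=-6090114.5186
→ Helmert 7p (PV): X=1441497.7139, Y=-1126386.6475, Z=-6089646.5991
→ Helmert 7p (PV): X=1441887.6077, Y=-1126595.7243, Z=-6089393.8092

X=1441887.608 m, Y=-1126595.724 m, Z=-6089393.809 m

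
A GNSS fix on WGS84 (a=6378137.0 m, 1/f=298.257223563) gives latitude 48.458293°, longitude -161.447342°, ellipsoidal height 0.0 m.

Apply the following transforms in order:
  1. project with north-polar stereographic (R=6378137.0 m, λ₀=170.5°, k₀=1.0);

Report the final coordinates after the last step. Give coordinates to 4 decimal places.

E=2275336.4861 m, N=-4269814.0445 m

start: φ=48.458293°, λ=-161.447342°, h=0.000 m
→ stereo (R=6378137.0, λ₀=170.5°): E=2275336.4861, N=-4269814.0445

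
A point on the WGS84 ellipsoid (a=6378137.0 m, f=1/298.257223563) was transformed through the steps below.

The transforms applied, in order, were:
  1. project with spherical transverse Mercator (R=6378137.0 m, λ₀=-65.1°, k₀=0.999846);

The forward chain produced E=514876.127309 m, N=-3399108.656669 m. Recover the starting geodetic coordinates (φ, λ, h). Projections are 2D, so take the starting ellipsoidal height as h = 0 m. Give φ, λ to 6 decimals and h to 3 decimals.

start: E=514876.1273, N=-3399108.6567 m
→ tm⁻¹: φ=-30.42960300°, λ=-59.73887600°

φ=-30.429603°, λ=-59.738876°, h=0.000 m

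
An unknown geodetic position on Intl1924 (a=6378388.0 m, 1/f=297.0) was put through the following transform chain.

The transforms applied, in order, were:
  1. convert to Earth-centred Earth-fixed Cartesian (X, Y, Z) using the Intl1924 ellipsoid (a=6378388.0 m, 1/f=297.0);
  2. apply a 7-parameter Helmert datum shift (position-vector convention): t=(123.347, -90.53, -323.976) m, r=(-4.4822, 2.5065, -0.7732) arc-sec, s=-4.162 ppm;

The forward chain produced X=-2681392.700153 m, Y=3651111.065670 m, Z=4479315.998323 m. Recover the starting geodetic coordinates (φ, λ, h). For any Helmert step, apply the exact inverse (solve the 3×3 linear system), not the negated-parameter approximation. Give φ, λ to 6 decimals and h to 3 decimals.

φ=44.872843°, λ=126.295809°, h=3231.417 m

start: X=-2681392.7002, Y=3651111.0657, Z=4479315.9983 m
→ Helmert⁻¹: X=-2681595.3309, Y=3651109.3944, Z=4479705.3721
→ geod (Bowring, a=6378388.000): φ=44.87284300°, λ=126.29580900°, h=3231.4170 m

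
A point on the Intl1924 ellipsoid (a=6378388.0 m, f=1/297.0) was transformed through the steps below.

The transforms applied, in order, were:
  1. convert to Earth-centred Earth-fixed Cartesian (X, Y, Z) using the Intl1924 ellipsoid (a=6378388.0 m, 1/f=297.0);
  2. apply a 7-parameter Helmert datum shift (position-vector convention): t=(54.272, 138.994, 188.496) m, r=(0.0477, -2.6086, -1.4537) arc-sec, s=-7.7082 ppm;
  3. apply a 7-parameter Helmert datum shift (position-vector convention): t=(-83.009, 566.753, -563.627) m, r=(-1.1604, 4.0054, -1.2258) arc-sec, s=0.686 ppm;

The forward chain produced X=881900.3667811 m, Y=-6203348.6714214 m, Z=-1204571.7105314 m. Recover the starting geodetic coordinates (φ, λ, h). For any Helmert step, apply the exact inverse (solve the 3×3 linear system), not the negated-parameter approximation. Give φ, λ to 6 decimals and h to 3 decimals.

φ=-10.949783°, λ=-81.908575°, h=3505.218 m

start: X=881900.3668, Y=-6203348.6714, Z=-1204571.7105 m
→ Helmert⁻¹: X=882043.0202, Y=-6203899.1531, Z=-1204025.0312
→ Helmert⁻¹: X=882024.0418, Y=-6204080.0317, Z=-1204232.5297
→ geod (Bowring, a=6378388.000): φ=-10.94978300°, λ=-81.90857500°, h=3505.2180 m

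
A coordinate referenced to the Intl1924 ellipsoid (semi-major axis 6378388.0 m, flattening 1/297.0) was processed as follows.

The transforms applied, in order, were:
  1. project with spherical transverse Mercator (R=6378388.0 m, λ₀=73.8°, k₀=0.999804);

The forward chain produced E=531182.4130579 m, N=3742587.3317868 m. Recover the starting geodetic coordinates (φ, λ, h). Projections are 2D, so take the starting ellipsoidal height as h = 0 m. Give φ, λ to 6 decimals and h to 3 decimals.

start: E=531182.4131, N=3742587.3318 m
→ tm⁻¹: φ=33.49380000°, λ=79.51901800°

φ=33.493800°, λ=79.519018°, h=0.000 m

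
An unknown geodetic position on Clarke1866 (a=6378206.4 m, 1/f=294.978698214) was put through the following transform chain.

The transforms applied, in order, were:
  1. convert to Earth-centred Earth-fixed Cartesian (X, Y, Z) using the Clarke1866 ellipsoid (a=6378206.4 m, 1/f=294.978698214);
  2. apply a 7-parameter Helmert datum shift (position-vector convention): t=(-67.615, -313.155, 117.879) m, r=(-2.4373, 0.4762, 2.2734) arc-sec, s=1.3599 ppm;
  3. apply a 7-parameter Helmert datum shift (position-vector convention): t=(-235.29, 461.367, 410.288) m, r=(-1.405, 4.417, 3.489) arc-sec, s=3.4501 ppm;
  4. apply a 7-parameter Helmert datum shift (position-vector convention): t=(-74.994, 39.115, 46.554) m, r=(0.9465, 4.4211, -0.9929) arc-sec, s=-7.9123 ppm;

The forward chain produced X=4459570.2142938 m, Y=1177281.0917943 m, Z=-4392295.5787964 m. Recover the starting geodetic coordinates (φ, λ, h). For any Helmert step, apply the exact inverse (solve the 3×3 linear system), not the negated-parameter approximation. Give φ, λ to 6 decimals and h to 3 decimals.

φ=-43.793476°, λ=14.783471°, h=1895.749 m

start: X=4459570.2143, Y=1177281.0918, Z=-4392295.5788 m
→ Helmert⁻¹: X=4459768.9724, Y=1177252.6045, Z=-4392286.6976
→ Helmert⁻¹: X=4460102.8434, Y=1176741.6547, Z=-4392578.3053
→ Helmert⁻¹: X=4460187.5075, Y=1177055.9553, Z=-4392666.0050
→ geod (Bowring, a=6378206.400): φ=-43.79347600°, λ=14.78347100°, h=1895.7490 m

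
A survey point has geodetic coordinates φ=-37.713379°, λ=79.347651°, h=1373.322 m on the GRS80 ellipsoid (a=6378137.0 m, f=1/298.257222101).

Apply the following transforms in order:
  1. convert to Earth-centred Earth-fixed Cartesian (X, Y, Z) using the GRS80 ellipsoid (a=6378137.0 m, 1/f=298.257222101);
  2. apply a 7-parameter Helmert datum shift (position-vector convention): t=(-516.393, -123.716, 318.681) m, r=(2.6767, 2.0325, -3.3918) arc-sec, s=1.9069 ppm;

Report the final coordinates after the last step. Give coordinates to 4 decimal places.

start: φ=-37.713379°, λ=79.347651°, h=1373.322 m
→ ECEF (a=6378137.000, f=1/298.257222101): X=934050.9618, Y=4965959.3908, Z=-3881166.0610
→ Helmert 7p (PV): X=933579.7654, Y=4965880.1509, Z=-3880799.5416

X=933579.7654 m, Y=4965880.1509 m, Z=-3880799.5416 m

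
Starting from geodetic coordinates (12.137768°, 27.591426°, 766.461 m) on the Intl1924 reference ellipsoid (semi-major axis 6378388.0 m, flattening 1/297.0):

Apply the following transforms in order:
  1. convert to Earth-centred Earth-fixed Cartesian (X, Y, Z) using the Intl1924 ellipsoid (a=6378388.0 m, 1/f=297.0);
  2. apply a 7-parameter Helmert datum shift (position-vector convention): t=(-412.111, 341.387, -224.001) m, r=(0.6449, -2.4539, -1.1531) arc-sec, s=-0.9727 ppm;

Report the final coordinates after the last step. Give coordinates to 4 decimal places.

start: φ=12.137768°, λ=27.591426°, h=766.461 m
→ ECEF (a=6378388.000, f=1/297.0): X=5528104.5060, Y=2888969.9336, Z=1332482.4332
→ Helmert 7p (PV): X=5527687.3159, Y=2889273.4402, Z=1332331.9355

X=5527687.3159 m, Y=2889273.4402 m, Z=1332331.9355 m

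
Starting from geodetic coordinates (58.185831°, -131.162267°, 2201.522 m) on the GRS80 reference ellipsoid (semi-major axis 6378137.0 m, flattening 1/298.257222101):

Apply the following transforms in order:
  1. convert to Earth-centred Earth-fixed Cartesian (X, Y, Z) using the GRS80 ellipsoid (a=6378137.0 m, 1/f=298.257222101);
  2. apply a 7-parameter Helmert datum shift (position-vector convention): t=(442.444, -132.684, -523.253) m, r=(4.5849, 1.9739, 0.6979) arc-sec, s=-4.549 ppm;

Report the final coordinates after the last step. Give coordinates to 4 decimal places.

X=-2218688.6965 m, Y=-2538593.0986 m, Z=5397965.1358 m

start: φ=58.185831°, λ=-131.162267°, h=2201.522 m
→ ECEF (a=6378137.000, f=1/298.257222101): X=-2219201.4866, Y=-2538344.4533, Z=5398548.1324
→ Helmert 7p (PV): X=-2218688.6965, Y=-2538593.0986, Z=5397965.1358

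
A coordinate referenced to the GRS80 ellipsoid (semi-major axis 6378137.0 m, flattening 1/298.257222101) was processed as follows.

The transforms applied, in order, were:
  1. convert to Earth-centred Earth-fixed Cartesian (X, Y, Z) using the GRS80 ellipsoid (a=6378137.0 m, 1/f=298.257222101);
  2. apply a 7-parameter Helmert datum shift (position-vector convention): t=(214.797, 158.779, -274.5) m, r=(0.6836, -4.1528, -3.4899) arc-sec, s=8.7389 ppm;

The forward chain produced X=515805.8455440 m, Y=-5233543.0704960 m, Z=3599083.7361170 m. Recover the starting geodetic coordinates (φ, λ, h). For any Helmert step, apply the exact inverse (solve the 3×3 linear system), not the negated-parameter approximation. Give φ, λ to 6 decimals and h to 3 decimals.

φ=34.567908°, λ=-84.371970°, h=1473.514 m

start: X=515805.8455, Y=-5233543.0705, Z=3599083.7361 m
→ Helmert⁻¹: X=515747.5601, Y=-5233635.4580, Z=3599333.7435
→ geod (Bowring, a=6378137.000): φ=34.56790800°, λ=-84.37197000°, h=1473.5140 m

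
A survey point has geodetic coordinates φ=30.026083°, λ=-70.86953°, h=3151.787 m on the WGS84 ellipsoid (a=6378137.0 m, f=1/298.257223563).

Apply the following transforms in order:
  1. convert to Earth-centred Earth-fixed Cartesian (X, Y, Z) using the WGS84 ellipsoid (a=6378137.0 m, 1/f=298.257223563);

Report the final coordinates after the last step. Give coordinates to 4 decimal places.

start: φ=30.026083°, λ=-70.869530°, h=3151.787 m
→ ECEF (a=6378137.000, f=1/298.257223563): X=1812142.6762, Y=-5224169.0844, Z=3174454.5420

X=1812142.6762 m, Y=-5224169.0844 m, Z=3174454.5420 m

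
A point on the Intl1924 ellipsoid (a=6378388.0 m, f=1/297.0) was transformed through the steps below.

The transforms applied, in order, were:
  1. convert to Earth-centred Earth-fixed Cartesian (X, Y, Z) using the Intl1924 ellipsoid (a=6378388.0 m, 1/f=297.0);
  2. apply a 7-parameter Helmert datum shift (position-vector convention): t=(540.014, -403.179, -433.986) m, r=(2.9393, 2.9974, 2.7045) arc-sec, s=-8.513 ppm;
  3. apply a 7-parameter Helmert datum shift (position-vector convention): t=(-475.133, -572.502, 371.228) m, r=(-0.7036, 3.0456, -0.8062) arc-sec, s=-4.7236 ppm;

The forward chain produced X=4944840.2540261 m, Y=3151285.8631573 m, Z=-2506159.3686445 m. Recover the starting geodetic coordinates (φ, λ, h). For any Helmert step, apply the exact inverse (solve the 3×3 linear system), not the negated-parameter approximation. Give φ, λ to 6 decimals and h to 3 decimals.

φ=-23.278933°, λ=32.516104°, h=2179.658 m

start: X=4944840.2540, Y=3151285.8632, Z=-2506159.3686 m
→ Helmert⁻¹: X=4945363.4365, Y=3151901.1325, Z=-2506458.6643
→ Helmert⁻¹: X=4944943.2665, Y=3152230.5992, Z=-2506019.0730
→ geod (Bowring, a=6378388.000): φ=-23.27893300°, λ=32.51610400°, h=2179.6580 m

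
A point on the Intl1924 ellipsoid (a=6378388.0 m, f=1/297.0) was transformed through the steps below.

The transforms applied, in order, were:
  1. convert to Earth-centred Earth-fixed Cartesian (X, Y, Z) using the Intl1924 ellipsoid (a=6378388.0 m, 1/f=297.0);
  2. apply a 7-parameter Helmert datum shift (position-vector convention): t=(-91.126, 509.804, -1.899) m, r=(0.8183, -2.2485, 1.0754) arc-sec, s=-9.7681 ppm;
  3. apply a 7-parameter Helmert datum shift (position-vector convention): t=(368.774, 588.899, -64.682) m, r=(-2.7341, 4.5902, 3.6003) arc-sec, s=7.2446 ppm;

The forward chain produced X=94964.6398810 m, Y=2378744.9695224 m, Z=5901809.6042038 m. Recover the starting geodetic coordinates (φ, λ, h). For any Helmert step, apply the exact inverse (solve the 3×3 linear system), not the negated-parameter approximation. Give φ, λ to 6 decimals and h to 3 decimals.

start: X=94964.6399, Y=2378744.9695, Z=5901809.6042 m
→ Helmert⁻¹: X=94505.3494, Y=2378058.9614, Z=5901865.1548
→ Helmert⁻¹: X=94674.1324, Y=2377595.3024, Z=5901914.2398
→ geod (Bowring, a=6378388.000): φ=68.17577700°, λ=87.71972800°, h=3628.3330 m

φ=68.175777°, λ=87.719728°, h=3628.333 m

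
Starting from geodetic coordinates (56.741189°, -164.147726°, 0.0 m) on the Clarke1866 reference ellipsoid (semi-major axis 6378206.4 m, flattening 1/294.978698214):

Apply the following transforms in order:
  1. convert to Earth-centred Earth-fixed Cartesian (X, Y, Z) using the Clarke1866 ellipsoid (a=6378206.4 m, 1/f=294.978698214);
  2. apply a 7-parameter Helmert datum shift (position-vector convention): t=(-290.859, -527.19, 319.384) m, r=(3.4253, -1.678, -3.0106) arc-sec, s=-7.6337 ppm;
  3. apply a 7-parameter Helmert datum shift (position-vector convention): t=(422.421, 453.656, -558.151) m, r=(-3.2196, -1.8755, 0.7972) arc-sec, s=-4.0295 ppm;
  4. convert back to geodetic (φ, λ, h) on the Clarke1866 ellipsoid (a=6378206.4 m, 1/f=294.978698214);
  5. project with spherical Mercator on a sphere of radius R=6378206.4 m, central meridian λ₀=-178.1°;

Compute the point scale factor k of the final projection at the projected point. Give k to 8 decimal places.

1.82334906

start: φ=56.741189°, λ=-164.147726°, h=0.000 m
→ ECEF (a=6378206.400, f=1/294.978698214): X=-3372909.0279, Y=-957761.6015, Z=5309947.9933
→ Helmert 7p (PV): X=-3373231.3153, Y=-958320.4283, Z=5310183.4990
→ Helmert 7p (PV): X=-3372839.8816, Y=-957793.0614, Z=5309588.2374
→ geod (Bowring, a=6378206.400): φ=56.73985212°, λ=-164.14692280°, h=-332.5928 m
→ into merc (λ₀=-178.1°): φ=56.73985212°, λ−λ₀=13.95307720°
scale k = 1.82334906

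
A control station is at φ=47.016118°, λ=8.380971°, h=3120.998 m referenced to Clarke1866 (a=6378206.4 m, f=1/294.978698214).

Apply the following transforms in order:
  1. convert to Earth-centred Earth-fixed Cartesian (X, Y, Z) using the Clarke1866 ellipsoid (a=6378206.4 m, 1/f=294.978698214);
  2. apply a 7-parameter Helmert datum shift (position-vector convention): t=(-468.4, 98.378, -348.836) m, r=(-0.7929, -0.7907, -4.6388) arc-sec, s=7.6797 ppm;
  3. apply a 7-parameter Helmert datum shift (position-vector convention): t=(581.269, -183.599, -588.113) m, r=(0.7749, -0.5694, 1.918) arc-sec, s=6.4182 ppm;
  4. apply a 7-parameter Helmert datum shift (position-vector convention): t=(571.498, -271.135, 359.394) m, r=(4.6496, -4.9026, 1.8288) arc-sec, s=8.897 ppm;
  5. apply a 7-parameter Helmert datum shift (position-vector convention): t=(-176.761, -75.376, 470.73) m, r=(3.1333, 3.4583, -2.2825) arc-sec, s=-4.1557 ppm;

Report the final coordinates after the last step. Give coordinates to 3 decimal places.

X=4312627.902 m, Y=634630.150 m, Z=4645128.930 m

start: φ=47.016118°, λ=8.380971°, h=3120.998 m
→ ECEF (a=6378206.400, f=1/294.978698214): X=4312092.4314, Y=635291.1279, Z=4645065.7276
→ Helmert 7p (PV): X=4311653.6279, Y=635315.2632, Z=4644766.6523
→ Helmert 7p (PV): X=4312243.8402, Y=635158.3853, Z=4644222.6397
→ Helmert 7p (PV): X=4312737.6856, Y=634826.4447, Z=4644740.1675
→ Helmert 7p (PV): X=4312627.9019, Y=634630.1501, Z=4645128.9304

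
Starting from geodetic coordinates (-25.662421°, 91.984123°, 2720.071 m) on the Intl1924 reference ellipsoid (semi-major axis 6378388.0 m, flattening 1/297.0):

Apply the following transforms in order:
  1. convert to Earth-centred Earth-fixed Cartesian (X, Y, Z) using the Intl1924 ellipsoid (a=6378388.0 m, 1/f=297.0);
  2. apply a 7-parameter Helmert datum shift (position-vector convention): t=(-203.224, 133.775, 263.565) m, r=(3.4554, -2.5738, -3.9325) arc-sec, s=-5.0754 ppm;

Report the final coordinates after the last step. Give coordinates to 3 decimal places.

start: φ=-25.662421°, λ=91.984123°, h=2720.071 m
→ ECEF (a=6378388.000, f=1/297.0): X=-199263.6038, Y=5751860.8461, Z=-2746615.1132
→ Helmert 7p (PV): X=-199321.8836, Y=5752015.2388, Z=-2746243.7383

X=-199321.884 m, Y=5752015.239 m, Z=-2746243.738 m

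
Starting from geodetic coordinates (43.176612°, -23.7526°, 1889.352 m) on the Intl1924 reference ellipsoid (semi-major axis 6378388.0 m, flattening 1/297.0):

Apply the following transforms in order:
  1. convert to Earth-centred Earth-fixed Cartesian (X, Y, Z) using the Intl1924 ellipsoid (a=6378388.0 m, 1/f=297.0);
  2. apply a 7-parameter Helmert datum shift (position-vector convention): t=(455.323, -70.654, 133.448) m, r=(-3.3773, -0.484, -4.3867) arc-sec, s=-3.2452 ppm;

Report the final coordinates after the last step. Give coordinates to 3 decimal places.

X=4265787.731 m, Y=-1877134.516 m, Z=4343359.653 m

start: φ=43.176612°, λ=-23.752600°, h=1889.352 m
→ ECEF (a=6378388.000, f=1/297.0): X=4265396.3609, Y=-1877050.3539, Z=4343199.5569
→ Helmert 7p (PV): X=4265787.7309, Y=-1877134.5161, Z=4343359.6531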